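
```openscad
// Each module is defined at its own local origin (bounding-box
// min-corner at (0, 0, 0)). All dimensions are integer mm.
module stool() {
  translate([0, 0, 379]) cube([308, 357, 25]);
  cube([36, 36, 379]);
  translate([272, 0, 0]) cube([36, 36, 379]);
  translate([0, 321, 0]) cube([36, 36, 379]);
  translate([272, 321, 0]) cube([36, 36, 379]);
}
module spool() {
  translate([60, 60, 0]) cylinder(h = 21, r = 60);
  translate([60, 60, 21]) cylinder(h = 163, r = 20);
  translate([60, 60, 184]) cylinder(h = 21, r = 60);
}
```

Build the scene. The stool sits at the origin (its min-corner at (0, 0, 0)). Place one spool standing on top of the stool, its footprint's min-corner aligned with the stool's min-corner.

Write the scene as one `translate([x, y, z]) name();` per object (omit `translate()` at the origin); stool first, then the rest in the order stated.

stool();
translate([0, 0, 404]) spool();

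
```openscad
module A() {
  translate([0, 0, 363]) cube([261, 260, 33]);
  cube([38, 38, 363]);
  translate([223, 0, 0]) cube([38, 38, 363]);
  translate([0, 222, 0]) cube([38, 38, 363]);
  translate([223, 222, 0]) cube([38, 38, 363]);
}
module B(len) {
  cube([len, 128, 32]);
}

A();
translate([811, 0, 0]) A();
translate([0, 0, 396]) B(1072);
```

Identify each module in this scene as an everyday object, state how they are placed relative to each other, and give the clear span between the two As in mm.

Second stool starts at x = 811; first ends at x = 261; clear span = 811 − 261 = 550 mm.

A is a stool. B is a beam. A beam spans the tops of two stools. The clear span between the two stools is 550 mm.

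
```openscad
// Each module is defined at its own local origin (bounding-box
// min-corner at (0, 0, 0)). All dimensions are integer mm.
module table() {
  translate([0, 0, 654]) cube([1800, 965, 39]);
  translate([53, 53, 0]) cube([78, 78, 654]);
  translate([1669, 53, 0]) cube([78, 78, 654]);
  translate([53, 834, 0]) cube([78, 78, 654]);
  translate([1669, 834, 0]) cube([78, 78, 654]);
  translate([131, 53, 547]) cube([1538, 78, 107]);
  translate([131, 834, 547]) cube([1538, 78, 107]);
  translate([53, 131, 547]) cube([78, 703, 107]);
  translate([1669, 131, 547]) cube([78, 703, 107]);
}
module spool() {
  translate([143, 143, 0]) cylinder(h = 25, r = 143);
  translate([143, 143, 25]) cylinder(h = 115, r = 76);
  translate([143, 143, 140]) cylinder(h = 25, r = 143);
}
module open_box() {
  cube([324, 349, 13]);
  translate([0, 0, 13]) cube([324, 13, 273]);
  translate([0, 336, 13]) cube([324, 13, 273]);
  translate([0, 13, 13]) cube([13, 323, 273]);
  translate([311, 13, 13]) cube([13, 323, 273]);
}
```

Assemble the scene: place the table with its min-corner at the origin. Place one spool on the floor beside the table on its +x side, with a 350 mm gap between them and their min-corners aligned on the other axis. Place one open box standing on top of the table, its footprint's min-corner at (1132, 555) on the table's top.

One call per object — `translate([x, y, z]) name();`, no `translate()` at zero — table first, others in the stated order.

table();
translate([2150, 0, 0]) spool();
translate([1132, 555, 693]) open_box();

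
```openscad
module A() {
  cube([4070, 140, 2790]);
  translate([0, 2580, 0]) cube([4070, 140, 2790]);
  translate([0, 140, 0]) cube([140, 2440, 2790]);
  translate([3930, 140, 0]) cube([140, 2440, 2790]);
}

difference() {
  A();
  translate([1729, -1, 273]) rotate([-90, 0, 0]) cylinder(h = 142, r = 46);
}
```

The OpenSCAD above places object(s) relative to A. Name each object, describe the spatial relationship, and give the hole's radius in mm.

The subtracted cylinder has r = 46 mm.

A is a house frame. The house frame has a circular hole through its front wall. The hole's radius is 46 mm.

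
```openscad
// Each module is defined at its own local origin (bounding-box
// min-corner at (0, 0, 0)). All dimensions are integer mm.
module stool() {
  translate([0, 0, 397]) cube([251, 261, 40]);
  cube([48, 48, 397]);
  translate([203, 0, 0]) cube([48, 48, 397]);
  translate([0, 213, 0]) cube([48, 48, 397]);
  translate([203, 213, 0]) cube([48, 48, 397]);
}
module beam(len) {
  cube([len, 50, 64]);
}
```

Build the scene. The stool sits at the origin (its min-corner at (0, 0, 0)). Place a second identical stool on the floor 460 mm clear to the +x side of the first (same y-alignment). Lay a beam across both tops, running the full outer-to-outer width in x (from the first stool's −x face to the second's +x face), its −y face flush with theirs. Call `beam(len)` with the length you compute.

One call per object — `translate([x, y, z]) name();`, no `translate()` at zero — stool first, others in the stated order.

stool();
translate([711, 0, 0]) stool();
translate([0, 0, 437]) beam(962);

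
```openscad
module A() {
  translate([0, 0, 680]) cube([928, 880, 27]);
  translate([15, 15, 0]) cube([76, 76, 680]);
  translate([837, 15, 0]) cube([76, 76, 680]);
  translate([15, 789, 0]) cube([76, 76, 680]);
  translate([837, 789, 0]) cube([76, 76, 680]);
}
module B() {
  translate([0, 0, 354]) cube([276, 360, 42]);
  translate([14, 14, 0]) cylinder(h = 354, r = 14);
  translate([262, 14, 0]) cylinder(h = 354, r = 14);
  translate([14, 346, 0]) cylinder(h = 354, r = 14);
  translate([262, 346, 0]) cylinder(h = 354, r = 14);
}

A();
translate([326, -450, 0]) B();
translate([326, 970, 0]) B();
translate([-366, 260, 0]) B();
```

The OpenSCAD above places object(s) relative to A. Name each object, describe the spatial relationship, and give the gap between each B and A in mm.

Each stool's nearest face is 90 mm from the table's bounding box.

A is a table. B is a stool. Three stools sit around the table at the −y, +y, −x sides. The gap between each stool and the table is 90 mm.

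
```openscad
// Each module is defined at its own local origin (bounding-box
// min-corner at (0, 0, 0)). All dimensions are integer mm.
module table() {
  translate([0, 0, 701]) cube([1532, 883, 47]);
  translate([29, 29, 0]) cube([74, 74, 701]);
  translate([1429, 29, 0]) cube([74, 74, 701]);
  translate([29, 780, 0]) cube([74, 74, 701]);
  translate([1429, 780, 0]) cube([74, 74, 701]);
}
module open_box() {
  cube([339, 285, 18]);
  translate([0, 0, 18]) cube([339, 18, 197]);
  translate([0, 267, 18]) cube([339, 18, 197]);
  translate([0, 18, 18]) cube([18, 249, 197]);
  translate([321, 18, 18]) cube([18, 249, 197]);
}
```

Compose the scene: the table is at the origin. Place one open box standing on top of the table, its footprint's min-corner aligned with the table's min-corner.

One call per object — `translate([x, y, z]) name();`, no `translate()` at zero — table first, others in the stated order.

table();
translate([0, 0, 748]) open_box();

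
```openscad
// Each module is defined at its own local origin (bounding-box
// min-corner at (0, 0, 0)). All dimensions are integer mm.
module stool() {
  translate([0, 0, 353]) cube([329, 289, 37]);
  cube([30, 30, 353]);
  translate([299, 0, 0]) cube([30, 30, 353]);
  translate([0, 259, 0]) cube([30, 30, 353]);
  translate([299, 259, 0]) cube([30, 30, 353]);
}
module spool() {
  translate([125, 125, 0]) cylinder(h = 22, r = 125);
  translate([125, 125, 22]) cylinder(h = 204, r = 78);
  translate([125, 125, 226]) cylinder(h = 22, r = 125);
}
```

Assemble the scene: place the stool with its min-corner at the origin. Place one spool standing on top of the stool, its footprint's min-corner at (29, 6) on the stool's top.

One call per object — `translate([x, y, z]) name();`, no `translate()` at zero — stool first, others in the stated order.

stool();
translate([29, 6, 390]) spool();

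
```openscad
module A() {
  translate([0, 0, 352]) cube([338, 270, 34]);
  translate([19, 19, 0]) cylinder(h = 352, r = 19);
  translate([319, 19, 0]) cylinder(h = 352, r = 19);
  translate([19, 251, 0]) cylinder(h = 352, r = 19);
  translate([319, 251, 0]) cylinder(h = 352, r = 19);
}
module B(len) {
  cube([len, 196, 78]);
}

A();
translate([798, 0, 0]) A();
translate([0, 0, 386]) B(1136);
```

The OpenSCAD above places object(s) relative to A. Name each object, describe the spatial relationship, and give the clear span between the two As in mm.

A is a stool. B is a beam. A beam spans the tops of two stools. The clear span between the two stools is 460 mm.

Second stool starts at x = 798; first ends at x = 338; clear span = 798 − 338 = 460 mm.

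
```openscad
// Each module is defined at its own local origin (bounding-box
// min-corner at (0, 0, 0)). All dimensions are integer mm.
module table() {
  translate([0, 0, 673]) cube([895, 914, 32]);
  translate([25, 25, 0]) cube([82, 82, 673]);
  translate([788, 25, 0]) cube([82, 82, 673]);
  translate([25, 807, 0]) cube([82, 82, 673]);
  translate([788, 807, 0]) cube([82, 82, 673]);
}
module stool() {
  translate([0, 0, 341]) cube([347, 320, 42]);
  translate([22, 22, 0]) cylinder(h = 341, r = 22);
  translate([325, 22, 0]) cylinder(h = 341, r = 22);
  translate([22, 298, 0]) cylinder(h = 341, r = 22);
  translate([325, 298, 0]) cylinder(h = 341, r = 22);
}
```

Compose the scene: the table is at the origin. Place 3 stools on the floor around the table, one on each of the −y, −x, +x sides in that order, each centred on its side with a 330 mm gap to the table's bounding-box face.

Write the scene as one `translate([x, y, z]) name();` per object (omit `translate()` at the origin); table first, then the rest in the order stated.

table();
translate([274, -650, 0]) stool();
translate([-677, 297, 0]) stool();
translate([1225, 297, 0]) stool();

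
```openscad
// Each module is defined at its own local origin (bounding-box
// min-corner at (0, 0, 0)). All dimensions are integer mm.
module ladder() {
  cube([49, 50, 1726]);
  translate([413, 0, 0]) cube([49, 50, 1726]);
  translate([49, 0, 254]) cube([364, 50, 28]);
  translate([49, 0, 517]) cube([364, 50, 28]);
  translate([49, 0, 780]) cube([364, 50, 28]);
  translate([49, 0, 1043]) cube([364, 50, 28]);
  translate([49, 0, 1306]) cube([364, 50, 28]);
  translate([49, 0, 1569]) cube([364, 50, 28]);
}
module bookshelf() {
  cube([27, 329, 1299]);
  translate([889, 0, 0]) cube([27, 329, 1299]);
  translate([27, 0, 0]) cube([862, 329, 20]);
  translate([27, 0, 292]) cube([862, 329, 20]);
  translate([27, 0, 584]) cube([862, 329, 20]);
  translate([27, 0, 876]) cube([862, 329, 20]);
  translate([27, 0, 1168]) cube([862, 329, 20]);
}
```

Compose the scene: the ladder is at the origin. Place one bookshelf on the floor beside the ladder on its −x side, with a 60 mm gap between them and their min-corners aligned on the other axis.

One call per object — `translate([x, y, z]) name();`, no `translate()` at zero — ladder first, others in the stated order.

ladder();
translate([-976, 0, 0]) bookshelf();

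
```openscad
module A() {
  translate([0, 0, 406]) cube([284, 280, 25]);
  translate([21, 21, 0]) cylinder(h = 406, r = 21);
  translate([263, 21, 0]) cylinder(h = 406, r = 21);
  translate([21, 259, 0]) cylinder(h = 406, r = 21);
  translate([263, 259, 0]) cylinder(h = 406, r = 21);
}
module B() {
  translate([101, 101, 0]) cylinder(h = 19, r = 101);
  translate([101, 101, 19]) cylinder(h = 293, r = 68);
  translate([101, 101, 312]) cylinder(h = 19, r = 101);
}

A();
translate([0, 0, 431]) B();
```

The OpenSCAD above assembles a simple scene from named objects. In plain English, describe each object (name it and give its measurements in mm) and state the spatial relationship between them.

A is a four-legged stool. The seat is 284×280 mm, 25 mm thick, top at z = 431 mm. It stands on four round legs, each 42 mm in diameter, from z = 0 to the seat underside, each leg's axis is inset half a diameter from the nearest pair of seat edges (so the leg's bounding box is flush with the corner).

B is a spool: two coaxial disc flanges of radius 101 mm and thickness 19 mm, joined by a core cylinder of radius 68 mm and height 293 mm. The lower flange rests on z = 0 and the three cylinders share a vertical axis.

The spool is on top of the stool.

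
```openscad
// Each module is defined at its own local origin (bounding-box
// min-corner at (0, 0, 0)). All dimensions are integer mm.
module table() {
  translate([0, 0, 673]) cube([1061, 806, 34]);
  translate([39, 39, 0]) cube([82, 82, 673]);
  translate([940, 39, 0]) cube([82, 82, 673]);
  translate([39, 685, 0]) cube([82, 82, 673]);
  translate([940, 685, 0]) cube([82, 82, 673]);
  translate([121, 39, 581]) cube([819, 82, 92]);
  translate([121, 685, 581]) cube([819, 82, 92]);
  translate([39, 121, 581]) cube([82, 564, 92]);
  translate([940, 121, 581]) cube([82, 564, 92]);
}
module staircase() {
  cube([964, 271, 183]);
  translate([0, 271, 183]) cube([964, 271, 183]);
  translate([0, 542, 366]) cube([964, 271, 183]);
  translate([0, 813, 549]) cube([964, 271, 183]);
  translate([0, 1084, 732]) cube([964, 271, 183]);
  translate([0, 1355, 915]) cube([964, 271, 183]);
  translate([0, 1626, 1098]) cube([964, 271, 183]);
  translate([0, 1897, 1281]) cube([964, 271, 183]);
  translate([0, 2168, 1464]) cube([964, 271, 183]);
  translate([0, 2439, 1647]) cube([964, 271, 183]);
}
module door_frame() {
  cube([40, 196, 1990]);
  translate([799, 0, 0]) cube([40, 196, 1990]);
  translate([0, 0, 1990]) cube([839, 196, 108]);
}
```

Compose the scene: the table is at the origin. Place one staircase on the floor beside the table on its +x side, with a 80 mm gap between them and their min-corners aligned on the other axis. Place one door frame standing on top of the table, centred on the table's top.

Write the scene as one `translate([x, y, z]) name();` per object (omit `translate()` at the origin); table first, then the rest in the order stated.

table();
translate([1141, 0, 0]) staircase();
translate([111, 305, 707]) door_frame();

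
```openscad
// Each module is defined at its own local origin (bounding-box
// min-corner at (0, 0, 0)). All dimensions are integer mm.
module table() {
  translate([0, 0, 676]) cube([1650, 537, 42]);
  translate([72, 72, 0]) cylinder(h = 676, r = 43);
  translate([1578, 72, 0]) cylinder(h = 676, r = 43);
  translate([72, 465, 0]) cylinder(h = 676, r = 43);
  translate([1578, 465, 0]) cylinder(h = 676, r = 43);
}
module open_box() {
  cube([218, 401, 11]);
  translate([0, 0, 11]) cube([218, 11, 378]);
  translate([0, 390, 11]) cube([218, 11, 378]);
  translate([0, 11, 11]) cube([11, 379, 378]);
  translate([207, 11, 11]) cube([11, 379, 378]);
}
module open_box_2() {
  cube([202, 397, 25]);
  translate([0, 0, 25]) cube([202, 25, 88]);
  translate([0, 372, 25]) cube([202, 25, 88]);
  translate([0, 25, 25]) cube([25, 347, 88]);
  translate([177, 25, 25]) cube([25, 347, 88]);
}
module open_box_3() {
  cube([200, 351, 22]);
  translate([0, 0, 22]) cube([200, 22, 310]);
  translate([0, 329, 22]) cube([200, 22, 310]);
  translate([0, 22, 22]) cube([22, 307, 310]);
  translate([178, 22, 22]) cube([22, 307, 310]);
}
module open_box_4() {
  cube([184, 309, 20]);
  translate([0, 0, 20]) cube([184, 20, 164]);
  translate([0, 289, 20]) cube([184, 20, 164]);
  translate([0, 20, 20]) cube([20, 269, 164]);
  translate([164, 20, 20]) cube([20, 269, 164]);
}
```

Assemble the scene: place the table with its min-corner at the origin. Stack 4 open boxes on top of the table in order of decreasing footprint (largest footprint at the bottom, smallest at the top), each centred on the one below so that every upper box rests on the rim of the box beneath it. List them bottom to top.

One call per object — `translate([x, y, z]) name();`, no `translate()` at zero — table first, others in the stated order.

table();
translate([716, 68, 718]) open_box();
translate([724, 70, 1107]) open_box_2();
translate([725, 93, 1220]) open_box_3();
translate([733, 114, 1552]) open_box_4();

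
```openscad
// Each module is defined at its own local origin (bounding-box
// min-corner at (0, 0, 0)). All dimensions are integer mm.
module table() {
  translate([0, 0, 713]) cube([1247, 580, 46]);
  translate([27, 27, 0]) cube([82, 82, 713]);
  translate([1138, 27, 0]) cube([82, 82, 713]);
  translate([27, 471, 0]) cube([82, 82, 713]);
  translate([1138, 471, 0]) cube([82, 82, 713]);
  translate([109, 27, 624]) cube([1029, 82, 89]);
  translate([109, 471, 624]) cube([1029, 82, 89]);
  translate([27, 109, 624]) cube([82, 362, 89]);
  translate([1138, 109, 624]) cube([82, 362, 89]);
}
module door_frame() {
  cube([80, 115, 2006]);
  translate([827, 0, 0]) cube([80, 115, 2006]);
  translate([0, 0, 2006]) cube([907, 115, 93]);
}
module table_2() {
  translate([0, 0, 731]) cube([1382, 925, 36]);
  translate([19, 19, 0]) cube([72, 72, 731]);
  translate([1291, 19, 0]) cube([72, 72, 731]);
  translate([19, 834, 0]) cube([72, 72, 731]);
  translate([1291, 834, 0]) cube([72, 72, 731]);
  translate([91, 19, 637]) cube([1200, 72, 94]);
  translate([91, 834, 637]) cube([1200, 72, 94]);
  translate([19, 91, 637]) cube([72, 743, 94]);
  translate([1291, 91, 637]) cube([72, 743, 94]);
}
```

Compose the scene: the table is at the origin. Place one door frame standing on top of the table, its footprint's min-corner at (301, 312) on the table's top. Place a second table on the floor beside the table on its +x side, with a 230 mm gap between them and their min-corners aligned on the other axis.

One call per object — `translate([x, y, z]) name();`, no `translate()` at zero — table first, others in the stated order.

table();
translate([301, 312, 759]) door_frame();
translate([1477, 0, 0]) table_2();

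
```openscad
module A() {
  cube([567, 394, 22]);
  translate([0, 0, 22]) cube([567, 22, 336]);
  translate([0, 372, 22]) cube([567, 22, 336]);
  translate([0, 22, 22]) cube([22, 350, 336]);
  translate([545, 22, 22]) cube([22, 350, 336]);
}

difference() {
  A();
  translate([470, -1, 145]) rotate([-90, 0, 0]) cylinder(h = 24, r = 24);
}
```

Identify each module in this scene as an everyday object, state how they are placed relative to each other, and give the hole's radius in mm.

The subtracted cylinder has r = 24 mm.

A is an open box. The open box has a circular hole through its front wall. The hole's radius is 24 mm.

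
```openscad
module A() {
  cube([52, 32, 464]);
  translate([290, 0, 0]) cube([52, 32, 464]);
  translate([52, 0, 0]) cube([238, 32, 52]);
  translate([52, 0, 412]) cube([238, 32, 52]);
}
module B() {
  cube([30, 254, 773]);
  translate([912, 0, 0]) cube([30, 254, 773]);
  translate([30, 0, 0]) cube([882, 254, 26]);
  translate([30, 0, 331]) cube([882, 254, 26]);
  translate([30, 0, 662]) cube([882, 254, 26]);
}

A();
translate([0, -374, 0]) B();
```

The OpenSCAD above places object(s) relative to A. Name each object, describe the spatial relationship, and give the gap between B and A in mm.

The bookshelf's nearest face is 120 mm from the picture frame's −y face.

A is a picture frame. B is a bookshelf. The bookshelf is on the floor beside the picture frame on its −y side. The gap between the bookshelf and the picture frame is 120 mm.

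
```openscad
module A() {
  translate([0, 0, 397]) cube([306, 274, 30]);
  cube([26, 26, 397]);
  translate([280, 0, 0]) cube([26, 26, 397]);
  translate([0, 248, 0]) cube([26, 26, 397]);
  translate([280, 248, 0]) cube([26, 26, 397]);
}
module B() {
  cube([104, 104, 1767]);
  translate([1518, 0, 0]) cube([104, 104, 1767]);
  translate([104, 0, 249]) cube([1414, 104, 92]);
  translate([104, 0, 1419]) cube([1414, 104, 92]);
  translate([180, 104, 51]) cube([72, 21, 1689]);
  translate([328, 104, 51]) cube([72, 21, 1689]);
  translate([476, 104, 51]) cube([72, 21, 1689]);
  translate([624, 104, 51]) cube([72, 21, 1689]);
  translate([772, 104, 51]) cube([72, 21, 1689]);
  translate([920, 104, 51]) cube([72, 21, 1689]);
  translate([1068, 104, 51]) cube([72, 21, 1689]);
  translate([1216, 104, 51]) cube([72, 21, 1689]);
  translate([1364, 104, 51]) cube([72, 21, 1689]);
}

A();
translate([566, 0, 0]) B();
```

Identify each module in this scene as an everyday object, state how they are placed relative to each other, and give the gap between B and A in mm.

A is a stool. B is a fence section. The fence section is on the floor beside the stool on its +x side. The gap between the fence section and the stool is 260 mm.

The fence section's nearest face is 260 mm from the stool's +x face.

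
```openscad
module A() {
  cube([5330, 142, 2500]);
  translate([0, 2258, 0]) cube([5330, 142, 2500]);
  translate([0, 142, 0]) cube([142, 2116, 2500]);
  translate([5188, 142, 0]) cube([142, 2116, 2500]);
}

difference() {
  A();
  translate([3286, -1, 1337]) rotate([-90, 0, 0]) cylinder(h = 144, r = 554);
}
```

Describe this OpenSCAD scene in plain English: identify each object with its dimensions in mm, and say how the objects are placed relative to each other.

A is the wall frame of a small rectangular building: four walls, each 2500 mm tall and 142 mm thick, enclosing a footprint 5330 mm (x) by 2400 mm (y) outside-to-outside, with no floor or roof. The front and back walls (the −y and +y sides) span the full width; the two side walls fit between them.

The house frame has a circular hole of radius 554 mm through its front wall, centred at (x = 3286, z = 1337).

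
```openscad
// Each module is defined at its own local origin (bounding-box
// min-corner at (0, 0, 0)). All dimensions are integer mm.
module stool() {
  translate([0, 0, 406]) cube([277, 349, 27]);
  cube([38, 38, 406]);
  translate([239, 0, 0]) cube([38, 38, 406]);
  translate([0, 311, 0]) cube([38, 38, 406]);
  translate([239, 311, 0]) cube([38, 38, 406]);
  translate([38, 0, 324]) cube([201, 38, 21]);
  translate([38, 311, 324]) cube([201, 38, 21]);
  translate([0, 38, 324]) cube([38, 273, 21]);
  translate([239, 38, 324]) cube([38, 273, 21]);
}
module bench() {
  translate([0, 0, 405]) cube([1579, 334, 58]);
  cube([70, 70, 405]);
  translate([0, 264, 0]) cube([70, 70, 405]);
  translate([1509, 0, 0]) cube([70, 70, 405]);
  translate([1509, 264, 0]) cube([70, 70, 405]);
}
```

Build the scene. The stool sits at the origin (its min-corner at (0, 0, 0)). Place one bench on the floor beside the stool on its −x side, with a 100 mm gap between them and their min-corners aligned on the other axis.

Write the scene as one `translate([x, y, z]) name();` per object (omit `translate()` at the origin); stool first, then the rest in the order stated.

stool();
translate([-1679, 0, 0]) bench();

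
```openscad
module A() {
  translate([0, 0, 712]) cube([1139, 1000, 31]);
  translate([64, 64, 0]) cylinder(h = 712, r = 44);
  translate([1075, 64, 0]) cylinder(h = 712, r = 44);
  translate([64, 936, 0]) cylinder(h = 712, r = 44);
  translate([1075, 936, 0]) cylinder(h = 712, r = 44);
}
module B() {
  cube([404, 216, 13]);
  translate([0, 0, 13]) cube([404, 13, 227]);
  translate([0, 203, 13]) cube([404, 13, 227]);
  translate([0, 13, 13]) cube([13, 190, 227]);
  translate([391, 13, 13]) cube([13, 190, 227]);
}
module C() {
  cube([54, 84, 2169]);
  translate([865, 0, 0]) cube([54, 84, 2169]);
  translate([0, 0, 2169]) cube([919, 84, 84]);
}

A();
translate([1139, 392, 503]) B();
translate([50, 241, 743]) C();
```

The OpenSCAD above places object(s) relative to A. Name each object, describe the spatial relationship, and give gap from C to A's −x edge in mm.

The door frame's min-x is at 50; the table's min-x is 0; gap = 50 mm.

A is a table. B is an open box. C is a door frame. The open box is beside the table with their tops flush at z = 743. The door frame is on top of the table. The gap from the door frame to the table's −x edge is 50 mm.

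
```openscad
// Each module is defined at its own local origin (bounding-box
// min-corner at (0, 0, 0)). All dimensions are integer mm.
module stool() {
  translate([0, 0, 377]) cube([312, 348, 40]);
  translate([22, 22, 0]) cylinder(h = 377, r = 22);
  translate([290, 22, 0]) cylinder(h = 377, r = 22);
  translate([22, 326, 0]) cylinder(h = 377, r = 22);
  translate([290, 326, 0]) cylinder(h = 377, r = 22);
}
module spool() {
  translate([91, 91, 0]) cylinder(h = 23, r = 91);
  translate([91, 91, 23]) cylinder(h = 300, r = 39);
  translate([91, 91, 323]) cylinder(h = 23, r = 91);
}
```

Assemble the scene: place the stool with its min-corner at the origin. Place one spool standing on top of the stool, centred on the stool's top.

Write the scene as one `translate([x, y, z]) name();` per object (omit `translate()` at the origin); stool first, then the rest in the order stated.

stool();
translate([65, 83, 417]) spool();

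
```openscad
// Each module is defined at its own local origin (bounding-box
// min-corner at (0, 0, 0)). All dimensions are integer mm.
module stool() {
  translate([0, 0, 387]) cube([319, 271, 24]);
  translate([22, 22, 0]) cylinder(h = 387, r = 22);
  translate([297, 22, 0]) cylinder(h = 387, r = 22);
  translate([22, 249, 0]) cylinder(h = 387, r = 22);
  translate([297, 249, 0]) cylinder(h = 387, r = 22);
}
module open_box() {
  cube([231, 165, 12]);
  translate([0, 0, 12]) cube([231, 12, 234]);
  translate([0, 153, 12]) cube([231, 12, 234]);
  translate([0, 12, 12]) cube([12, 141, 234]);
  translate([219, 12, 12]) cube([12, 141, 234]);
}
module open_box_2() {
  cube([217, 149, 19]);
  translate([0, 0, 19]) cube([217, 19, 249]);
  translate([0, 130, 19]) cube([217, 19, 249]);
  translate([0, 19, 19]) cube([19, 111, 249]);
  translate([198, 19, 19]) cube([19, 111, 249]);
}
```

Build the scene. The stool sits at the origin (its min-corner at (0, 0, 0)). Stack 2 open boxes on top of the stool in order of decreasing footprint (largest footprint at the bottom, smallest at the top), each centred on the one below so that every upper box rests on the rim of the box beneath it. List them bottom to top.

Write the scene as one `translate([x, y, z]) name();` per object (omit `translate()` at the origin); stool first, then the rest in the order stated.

stool();
translate([44, 53, 411]) open_box();
translate([51, 61, 657]) open_box_2();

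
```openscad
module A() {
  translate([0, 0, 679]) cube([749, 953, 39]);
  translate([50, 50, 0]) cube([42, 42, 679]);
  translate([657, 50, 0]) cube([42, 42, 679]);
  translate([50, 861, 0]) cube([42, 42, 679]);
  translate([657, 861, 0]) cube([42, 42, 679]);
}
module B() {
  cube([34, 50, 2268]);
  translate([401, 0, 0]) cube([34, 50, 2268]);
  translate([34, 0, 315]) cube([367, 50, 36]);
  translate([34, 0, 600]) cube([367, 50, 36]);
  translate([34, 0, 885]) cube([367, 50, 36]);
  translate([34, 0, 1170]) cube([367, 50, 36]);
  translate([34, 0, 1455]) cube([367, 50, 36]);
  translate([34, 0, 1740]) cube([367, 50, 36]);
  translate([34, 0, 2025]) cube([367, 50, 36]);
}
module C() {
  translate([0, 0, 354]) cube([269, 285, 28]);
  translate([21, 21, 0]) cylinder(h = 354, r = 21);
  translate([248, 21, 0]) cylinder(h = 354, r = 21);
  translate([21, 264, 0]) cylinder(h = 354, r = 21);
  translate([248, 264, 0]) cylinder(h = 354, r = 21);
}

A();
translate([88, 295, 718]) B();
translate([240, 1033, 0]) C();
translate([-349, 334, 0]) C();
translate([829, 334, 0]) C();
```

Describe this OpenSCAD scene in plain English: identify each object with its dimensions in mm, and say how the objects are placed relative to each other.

A is a table with a 749×953 mm rectangular top, 39 mm thick, top surface at z = 718 mm, supported by four 42×42 mm square legs, each inset 50 mm from the nearest pair of top edges, running from the floor.

B is a straight ladder. Two 34×50 mm vertical rails, 2268 mm tall, stand 435 mm apart (outside-to-outside) with their front faces coplanar on the −y side. 7 rungs, each 50 mm deep and 36 mm tall, span between the inner faces of the rails, front faces flush with the rails. The lowest rung's underside is at z = 315 mm and rungs are spaced 285 mm apart (underside to underside).

C is a four-legged stool. The seat is a 269×285×28 mm slab whose top surface is at z = 382 mm; four round legs, each 42 mm in diameter, run from the floor (z = 0) to the underside of the seat, each leg's axis is inset half a diameter from the nearest pair of seat edges (so the leg's bounding box is flush with the corner).

The ladder is on top of the table. Three stools sit around the table at the +y, −x, +x sides.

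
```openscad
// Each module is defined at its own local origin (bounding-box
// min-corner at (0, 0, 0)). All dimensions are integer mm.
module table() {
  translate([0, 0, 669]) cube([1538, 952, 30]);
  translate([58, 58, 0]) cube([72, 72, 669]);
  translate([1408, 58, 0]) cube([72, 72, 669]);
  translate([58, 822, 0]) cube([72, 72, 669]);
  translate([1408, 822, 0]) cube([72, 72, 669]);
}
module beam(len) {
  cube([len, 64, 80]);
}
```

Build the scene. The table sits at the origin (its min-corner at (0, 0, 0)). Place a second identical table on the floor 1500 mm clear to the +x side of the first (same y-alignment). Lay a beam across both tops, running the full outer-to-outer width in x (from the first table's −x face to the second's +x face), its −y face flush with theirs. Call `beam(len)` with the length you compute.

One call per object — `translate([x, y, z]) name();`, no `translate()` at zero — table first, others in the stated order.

table();
translate([3038, 0, 0]) table();
translate([0, 0, 699]) beam(4576);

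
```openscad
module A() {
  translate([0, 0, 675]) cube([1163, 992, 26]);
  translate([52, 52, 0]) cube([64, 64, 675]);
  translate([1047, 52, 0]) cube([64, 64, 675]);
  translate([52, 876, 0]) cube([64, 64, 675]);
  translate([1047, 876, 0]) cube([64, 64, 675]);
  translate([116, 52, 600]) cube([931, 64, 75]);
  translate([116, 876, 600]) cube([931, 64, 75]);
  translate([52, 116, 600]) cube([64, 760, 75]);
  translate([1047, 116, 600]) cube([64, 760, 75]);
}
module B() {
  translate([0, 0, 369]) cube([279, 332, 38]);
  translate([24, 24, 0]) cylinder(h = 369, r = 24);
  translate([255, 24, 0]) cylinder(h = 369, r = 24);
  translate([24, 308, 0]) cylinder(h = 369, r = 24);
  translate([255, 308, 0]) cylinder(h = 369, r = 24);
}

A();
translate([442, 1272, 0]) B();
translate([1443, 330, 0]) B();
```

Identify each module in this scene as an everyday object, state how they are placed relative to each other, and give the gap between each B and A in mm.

A is a table. B is a stool. Two stools sit around the table at the +y, +x sides. The gap between each stool and the table is 280 mm.

Each stool's nearest face is 280 mm from the table's bounding box.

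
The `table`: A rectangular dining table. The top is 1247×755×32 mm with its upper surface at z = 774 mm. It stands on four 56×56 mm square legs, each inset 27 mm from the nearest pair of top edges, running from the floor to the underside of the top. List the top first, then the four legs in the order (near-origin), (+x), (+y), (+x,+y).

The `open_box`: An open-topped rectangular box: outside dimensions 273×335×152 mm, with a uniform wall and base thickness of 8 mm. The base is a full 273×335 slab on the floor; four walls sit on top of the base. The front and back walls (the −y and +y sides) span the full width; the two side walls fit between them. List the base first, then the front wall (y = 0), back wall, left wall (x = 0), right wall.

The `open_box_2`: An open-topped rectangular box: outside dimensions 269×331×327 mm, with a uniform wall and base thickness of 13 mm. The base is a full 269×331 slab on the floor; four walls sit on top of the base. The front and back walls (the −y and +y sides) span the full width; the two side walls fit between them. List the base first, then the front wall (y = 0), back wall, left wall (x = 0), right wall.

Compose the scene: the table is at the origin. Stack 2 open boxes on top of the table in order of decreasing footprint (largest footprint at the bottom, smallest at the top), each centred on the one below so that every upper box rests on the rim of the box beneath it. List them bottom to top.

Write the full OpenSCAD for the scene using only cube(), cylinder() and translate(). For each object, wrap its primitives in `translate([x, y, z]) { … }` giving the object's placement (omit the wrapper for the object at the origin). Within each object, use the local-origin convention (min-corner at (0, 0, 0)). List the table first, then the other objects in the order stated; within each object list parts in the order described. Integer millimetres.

translate([0, 0, 742]) cube([1247, 755, 32]);
translate([27, 27, 0]) cube([56, 56, 742]);
translate([1164, 27, 0]) cube([56, 56, 742]);
translate([27, 672, 0]) cube([56, 56, 742]);
translate([1164, 672, 0]) cube([56, 56, 742]);
translate([487, 210, 774]) {
  cube([273, 335, 8]);
  translate([0, 0, 8]) cube([273, 8, 144]);
  translate([0, 327, 8]) cube([273, 8, 144]);
  translate([0, 8, 8]) cube([8, 319, 144]);
  translate([265, 8, 8]) cube([8, 319, 144]);
}
translate([489, 212, 926]) {
  cube([269, 331, 13]);
  translate([0, 0, 13]) cube([269, 13, 314]);
  translate([0, 318, 13]) cube([269, 13, 314]);
  translate([0, 13, 13]) cube([13, 305, 314]);
  translate([256, 13, 13]) cube([13, 305, 314]);
}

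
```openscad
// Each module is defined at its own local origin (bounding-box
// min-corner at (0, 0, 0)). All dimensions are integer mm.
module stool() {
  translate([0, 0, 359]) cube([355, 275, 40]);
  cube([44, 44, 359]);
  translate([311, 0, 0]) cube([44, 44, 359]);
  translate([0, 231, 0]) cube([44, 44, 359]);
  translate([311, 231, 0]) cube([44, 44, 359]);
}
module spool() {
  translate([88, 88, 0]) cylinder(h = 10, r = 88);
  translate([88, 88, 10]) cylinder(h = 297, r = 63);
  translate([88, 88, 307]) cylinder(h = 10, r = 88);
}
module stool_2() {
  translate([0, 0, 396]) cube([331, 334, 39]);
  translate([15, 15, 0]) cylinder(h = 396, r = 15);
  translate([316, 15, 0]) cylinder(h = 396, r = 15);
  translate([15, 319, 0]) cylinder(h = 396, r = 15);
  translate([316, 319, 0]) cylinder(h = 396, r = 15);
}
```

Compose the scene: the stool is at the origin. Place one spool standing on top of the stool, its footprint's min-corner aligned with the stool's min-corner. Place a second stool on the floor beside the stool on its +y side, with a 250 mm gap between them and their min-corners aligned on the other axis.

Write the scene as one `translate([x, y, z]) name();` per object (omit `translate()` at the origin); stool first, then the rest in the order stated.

stool();
translate([0, 0, 399]) spool();
translate([0, 525, 0]) stool_2();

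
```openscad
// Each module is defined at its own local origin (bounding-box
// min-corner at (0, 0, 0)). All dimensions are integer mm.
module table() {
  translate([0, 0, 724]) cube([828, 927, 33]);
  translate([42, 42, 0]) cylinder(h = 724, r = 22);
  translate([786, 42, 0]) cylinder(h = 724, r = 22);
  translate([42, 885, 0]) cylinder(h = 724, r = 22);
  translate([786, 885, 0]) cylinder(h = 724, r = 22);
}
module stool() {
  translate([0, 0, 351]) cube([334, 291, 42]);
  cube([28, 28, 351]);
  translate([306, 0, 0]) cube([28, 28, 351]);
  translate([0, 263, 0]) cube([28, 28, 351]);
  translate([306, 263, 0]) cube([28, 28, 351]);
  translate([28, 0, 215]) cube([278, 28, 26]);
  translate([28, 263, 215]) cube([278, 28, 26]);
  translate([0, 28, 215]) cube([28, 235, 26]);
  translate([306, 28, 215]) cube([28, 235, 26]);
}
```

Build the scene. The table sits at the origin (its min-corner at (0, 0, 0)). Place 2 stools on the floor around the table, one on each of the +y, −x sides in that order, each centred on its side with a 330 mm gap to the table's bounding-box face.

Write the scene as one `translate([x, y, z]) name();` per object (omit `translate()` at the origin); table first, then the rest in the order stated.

table();
translate([247, 1257, 0]) stool();
translate([-664, 318, 0]) stool();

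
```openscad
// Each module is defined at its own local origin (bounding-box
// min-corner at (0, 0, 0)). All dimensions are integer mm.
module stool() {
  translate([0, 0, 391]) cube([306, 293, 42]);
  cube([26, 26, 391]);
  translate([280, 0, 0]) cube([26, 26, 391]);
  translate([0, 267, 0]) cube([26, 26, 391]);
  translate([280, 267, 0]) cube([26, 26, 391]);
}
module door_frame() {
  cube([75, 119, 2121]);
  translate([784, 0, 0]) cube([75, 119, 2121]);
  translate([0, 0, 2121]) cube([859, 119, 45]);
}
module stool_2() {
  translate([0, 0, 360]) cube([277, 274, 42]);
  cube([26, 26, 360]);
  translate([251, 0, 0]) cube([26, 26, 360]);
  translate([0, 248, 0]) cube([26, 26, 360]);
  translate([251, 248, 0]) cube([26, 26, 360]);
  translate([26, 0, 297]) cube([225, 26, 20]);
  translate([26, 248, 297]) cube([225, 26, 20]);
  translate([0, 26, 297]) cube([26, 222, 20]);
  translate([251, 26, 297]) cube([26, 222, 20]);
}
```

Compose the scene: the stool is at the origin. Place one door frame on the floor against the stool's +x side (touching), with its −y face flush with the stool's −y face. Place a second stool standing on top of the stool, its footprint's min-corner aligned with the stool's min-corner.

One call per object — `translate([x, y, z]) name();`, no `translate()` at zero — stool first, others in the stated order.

stool();
translate([306, 0, 0]) door_frame();
translate([0, 0, 433]) stool_2();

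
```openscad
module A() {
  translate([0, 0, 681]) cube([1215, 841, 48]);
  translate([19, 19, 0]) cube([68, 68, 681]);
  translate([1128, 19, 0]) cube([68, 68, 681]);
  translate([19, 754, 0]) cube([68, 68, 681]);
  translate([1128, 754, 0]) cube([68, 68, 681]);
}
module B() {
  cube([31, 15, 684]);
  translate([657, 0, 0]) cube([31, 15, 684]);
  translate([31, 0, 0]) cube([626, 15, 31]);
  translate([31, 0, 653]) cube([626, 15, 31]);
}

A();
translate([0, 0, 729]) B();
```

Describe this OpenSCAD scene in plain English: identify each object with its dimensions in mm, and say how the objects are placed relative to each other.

A is a table with a 1215×841 mm rectangular top, 48 mm thick, top surface at z = 729 mm, supported by four 68×68 mm square legs, each inset 19 mm from the nearest pair of top edges, running from the floor.

B is a rectangular picture frame lying in the x–z plane (depth along y). The opening is 626 mm wide (x) by 622 mm tall (z), surrounded by a border 31 mm wide on all four sides. The frame is 15 mm deep and is made of two full-height vertical stiles with two horizontal rails fitted between them.

The picture frame is on top of the table.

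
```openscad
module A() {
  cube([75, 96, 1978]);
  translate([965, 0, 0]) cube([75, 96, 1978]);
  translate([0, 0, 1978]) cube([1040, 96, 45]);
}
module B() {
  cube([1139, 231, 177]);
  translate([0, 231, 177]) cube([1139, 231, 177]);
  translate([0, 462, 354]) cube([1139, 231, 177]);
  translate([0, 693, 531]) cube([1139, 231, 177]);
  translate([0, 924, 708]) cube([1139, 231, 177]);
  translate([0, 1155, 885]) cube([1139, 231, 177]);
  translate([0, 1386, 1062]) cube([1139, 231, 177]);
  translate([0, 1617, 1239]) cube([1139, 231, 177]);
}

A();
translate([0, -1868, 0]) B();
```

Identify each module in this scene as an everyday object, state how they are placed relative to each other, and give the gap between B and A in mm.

A is a door frame. B is a staircase. The staircase is on the floor beside the door frame on its −y side. The gap between the staircase and the door frame is 20 mm.

The staircase's nearest face is 20 mm from the door frame's −y face.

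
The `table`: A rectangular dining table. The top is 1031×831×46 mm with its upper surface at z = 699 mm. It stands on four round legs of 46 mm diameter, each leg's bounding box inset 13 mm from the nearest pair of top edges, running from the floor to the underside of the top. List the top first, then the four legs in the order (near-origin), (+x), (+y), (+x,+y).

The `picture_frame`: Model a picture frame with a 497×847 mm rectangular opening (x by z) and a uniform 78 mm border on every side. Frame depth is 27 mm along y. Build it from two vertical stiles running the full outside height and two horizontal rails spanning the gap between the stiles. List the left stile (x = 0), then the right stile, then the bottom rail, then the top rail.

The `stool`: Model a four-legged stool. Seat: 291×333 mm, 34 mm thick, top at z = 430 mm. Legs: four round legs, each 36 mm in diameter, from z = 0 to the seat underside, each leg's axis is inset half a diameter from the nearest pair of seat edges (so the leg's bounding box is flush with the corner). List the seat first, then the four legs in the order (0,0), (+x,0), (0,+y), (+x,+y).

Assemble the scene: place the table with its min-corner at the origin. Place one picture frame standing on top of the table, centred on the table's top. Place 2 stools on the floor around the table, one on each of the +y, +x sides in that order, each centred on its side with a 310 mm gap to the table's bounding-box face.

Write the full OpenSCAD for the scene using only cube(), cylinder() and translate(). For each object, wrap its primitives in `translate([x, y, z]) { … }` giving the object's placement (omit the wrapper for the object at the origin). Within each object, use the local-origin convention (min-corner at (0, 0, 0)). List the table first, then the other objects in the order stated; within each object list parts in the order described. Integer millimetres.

translate([0, 0, 653]) cube([1031, 831, 46]);
translate([36, 36, 0]) cylinder(h = 653, r = 23);
translate([995, 36, 0]) cylinder(h = 653, r = 23);
translate([36, 795, 0]) cylinder(h = 653, r = 23);
translate([995, 795, 0]) cylinder(h = 653, r = 23);
translate([189, 402, 699]) {
  cube([78, 27, 1003]);
  translate([575, 0, 0]) cube([78, 27, 1003]);
  translate([78, 0, 0]) cube([497, 27, 78]);
  translate([78, 0, 925]) cube([497, 27, 78]);
}
translate([370, 1141, 0]) {
  translate([0, 0, 396]) cube([291, 333, 34]);
  translate([18, 18, 0]) cylinder(h = 396, r = 18);
  translate([273, 18, 0]) cylinder(h = 396, r = 18);
  translate([18, 315, 0]) cylinder(h = 396, r = 18);
  translate([273, 315, 0]) cylinder(h = 396, r = 18);
}
translate([1341, 249, 0]) {
  translate([0, 0, 396]) cube([291, 333, 34]);
  translate([18, 18, 0]) cylinder(h = 396, r = 18);
  translate([273, 18, 0]) cylinder(h = 396, r = 18);
  translate([18, 315, 0]) cylinder(h = 396, r = 18);
  translate([273, 315, 0]) cylinder(h = 396, r = 18);
}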